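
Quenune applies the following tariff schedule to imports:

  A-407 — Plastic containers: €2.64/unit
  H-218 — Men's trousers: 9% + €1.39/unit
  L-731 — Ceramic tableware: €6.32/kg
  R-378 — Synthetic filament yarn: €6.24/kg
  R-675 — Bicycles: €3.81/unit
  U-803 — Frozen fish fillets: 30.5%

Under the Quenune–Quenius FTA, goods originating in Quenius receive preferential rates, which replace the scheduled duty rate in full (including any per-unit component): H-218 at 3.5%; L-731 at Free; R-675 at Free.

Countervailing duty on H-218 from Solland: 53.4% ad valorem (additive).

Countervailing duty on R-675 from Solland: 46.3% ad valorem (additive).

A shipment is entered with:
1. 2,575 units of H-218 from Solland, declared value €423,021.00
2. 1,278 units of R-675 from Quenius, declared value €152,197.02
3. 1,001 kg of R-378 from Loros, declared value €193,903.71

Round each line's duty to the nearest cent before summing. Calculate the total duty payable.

Line 1 (H-218, Solland, 2,575 units, €423,021.00):
Base rate for H-218 is 9% + €1.39/unit.
H-218 has an FTA preferential rate, but origin Solland is not Quenius; base rate stands.
Additional duty on H-218 from Solland: +53.4%. Applied ad valorem rate: 9% + 53.4% = 62.4%.
Duty = €423,021.00 × 62.4% + 2,575 × €1.39 = €267,544.35.
Line 2 (R-675, Quenius, 1,278 units, €152,197.02):
Base rate for R-675 is €3.81/unit.
Origin Quenius qualifies under the Quenune–Quenius agreement and R-675 is covered: preferential rate Free applies instead.
The additional-duty order on R-675 targets Solland, not Quenius; it does not apply.
Duty = €152,197.02 × 0% = €0.00.
Line 3 (R-378, Loros, 1,001 kg, €193,903.71):
Base rate for R-378 is €6.24/kg.
Duty = 1,001 × €6.24 = €6,246.24.
Total = €267,544.35 + €0.00 + €6,246.24 = €273,790.59.

€273,790.59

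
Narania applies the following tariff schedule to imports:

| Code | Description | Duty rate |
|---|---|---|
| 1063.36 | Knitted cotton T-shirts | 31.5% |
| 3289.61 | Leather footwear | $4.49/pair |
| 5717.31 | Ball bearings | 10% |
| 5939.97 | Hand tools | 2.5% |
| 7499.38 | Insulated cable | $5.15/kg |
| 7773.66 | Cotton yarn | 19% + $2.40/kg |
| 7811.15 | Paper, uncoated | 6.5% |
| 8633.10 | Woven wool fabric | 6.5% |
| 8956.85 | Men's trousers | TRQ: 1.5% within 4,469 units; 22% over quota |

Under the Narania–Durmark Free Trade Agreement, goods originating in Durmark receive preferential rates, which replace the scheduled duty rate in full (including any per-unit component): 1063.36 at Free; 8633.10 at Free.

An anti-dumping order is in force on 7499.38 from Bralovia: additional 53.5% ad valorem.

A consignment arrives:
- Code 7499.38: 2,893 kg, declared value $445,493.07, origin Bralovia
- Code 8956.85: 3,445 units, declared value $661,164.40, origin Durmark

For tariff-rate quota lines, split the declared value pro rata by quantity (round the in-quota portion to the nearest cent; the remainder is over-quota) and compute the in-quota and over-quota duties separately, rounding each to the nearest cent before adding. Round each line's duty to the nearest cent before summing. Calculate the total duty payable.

Line 1 (7499.38, Bralovia, 2,893 kg, $445,493.07):
Base rate for 7499.38 is $5.15/kg.
Additional duty on 7499.38 from Bralovia: +53.5% ad valorem. Applied ad valorem rate = 53.5%.
Duty = $445,493.07 × 53.5% + 2,893 × $5.15 = $253,237.74.
Line 2 (8956.85, Durmark, 3,445 units, $661,164.40):
Code 8956.85 is under a tariff-rate quota (threshold 4,469 units). Quantity 3,445 units is within the quota, so the in-quota rate 1.5% applies to the full value.
Duty = $661,164.40 × 1.5% = $9,917.47.
Total = $253,237.74 + $9,917.47 = $263,155.21.

$263,155.21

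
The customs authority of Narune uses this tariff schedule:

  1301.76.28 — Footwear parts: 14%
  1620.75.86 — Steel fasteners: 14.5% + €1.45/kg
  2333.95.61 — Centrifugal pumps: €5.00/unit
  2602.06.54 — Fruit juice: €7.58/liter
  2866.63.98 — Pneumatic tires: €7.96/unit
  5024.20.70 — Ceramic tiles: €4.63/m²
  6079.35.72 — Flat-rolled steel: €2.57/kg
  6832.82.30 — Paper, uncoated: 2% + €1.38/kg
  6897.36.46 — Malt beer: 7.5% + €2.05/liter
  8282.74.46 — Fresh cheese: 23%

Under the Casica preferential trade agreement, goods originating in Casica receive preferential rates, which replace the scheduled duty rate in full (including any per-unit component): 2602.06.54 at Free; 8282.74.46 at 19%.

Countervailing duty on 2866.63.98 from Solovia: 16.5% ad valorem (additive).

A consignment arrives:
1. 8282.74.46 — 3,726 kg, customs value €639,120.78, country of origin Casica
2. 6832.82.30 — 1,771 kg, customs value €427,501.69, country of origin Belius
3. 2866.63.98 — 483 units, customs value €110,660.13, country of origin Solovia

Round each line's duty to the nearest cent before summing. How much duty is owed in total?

€154,530.56

Line 1 (8282.74.46, Casica, 3,726 kg, €639,120.78):
Base rate for 8282.74.46 is 23%.
Origin Casica qualifies under the Narune–Casica agreement and 8282.74.46 is covered: preferential rate 19% applies instead.
Duty = €639,120.78 × 19% = €121,432.95.
Line 2 (6832.82.30, Belius, 1,771 kg, €427,501.69):
Base rate for 6832.82.30 is 2% + €1.38/kg.
Duty = €427,501.69 × 2% + 1,771 × €1.38 = €10,994.01.
Line 3 (2866.63.98, Solovia, 483 units, €110,660.13):
Base rate for 2866.63.98 is €7.96/unit.
Additional duty on 2866.63.98 from Solovia: +16.5% ad valorem. Applied ad valorem rate = 16.5%.
Duty = €110,660.13 × 16.5% + 483 × €7.96 = €22,103.60.
Total = €121,432.95 + €10,994.01 + €22,103.60 = €154,530.56.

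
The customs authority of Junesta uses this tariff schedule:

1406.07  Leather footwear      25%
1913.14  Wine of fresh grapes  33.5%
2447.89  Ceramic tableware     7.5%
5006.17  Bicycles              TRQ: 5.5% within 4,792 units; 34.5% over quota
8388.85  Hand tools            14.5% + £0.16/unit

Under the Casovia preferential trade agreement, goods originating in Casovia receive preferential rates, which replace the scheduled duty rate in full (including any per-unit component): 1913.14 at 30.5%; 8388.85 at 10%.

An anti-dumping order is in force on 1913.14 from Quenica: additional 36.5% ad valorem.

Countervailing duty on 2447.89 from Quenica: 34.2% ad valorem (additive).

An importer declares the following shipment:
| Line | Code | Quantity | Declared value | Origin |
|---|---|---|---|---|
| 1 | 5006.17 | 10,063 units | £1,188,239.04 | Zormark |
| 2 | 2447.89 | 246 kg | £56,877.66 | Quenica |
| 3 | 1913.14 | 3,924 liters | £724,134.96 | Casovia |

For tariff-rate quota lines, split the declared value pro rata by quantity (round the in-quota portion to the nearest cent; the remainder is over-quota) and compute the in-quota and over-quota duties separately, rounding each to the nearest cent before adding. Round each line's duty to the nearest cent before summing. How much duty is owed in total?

£490,428.19

Line 1 (5006.17, Zormark, 10,063 units, £1,188,239.04):
Code 5006.17 is under a tariff-rate quota (threshold 4,792 units). In-quota: 4,792 units at 5.5%; over-quota: 5,271 units at 34.5%.
Pro-rata value split: in-quota = £1,188,239.04 × 4,792/10,063 = £565,839.36; over-quota = £1,188,239.04 − £565,839.36 = £622,399.68.
In-quota duty = £565,839.36 × 5.5% = £31,121.16. Over-quota duty = £622,399.68 × 34.5% = £214,727.89.
Line duty = £31,121.16 + £214,727.89 = £245,849.05.
Line 2 (2447.89, Quenica, 246 kg, £56,877.66):
Base rate for 2447.89 is 7.5%.
Additional duty on 2447.89 from Quenica: +34.2%. Applied ad valorem rate: 7.5% + 34.2% = 41.7%.
Duty = £56,877.66 × 41.7% = £23,717.98.
Line 3 (1913.14, Casovia, 3,924 liters, £724,134.96):
Base rate for 1913.14 is 33.5%.
Origin Casovia qualifies under the Junesta–Casovia agreement and 1913.14 is covered: preferential rate 30.5% applies instead.
The additional-duty order on 1913.14 targets Quenica, not Casovia; it does not apply.
Duty = £724,134.96 × 30.5% = £220,861.16.
Total = £245,849.05 + £23,717.98 + £220,861.16 = £490,428.19.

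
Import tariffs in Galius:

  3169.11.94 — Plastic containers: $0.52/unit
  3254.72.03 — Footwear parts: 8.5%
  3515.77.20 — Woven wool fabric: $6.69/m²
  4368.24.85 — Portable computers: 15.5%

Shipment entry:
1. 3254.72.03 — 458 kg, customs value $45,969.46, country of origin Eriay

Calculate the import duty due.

$3,907.40

Line 1 (3254.72.03, Eriay, 458 kg, $45,969.46):
Base rate for 3254.72.03 is 8.5%.
Duty = $45,969.46 × 8.5% = $3,907.40.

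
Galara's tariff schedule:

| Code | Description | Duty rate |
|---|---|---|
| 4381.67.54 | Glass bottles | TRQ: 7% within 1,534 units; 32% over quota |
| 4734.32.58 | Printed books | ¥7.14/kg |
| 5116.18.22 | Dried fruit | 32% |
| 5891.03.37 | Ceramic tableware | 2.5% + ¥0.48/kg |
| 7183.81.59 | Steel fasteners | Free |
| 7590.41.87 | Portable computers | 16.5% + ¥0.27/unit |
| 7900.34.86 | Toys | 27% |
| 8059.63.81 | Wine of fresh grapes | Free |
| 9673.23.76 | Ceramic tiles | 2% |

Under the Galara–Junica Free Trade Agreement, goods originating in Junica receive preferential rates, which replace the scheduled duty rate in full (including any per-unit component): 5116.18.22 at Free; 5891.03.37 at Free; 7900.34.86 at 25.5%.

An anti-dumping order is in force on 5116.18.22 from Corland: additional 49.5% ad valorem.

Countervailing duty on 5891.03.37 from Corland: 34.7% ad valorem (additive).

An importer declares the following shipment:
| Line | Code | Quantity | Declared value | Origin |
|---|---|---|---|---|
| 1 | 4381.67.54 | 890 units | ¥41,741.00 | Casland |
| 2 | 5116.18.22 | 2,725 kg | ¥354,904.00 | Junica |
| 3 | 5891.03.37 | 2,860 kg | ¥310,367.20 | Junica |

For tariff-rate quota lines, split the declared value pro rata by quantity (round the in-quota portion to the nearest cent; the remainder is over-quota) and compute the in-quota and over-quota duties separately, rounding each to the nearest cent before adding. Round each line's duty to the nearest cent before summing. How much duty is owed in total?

Line 1 (4381.67.54, Casland, 890 units, ¥41,741.00):
Code 4381.67.54 is under a tariff-rate quota (threshold 1,534 units). Quantity 890 units is within the quota, so the in-quota rate 7% applies to the full value.
Duty = ¥41,741.00 × 7% = ¥2,921.87.
Line 2 (5116.18.22, Junica, 2,725 kg, ¥354,904.00):
Base rate for 5116.18.22 is 32%.
Origin Junica qualifies under the Galara–Junica agreement and 5116.18.22 is covered: preferential rate Free applies instead.
The additional-duty order on 5116.18.22 targets Corland, not Junica; it does not apply.
Duty = ¥354,904.00 × 0% = ¥0.00.
Line 3 (5891.03.37, Junica, 2,860 kg, ¥310,367.20):
Base rate for 5891.03.37 is 2.5% + ¥0.48/kg.
Origin Junica qualifies under the Galara–Junica agreement and 5891.03.37 is covered: preferential rate Free applies instead.
The additional-duty order on 5891.03.37 targets Corland, not Junica; it does not apply.
Duty = ¥310,367.20 × 0% = ¥0.00.
Total = ¥2,921.87 + ¥0.00 + ¥0.00 = ¥2,921.87.

¥2,921.87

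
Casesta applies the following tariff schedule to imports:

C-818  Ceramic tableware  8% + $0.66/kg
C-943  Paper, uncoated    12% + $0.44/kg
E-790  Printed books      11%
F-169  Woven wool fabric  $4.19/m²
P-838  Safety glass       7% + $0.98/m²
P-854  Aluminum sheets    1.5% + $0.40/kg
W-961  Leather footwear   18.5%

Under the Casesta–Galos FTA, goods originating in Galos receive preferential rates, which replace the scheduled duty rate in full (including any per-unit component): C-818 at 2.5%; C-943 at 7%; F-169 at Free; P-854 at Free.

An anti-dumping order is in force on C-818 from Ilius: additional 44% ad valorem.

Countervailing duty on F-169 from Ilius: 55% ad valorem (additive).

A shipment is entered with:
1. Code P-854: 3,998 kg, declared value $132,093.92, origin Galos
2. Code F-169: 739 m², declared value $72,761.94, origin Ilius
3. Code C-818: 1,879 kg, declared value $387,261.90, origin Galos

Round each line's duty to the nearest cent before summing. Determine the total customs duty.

$52,797.03

Line 1 (P-854, Galos, 3,998 kg, $132,093.92):
Base rate for P-854 is 1.5% + $0.40/kg.
Origin Galos qualifies under the Casesta–Galos agreement and P-854 is covered: preferential rate Free applies instead.
Duty = $132,093.92 × 0% = $0.00.
Line 2 (F-169, Ilius, 739 m², $72,761.94):
Base rate for F-169 is $4.19/m².
F-169 has an FTA preferential rate, but origin Ilius is not Galos; base rate stands.
Additional duty on F-169 from Ilius: +55% ad valorem. Applied ad valorem rate = 55%.
Duty = $72,761.94 × 55% + 739 × $4.19 = $43,115.48.
Line 3 (C-818, Galos, 1,879 kg, $387,261.90):
Base rate for C-818 is 8% + $0.66/kg.
Origin Galos qualifies under the Casesta–Galos agreement and C-818 is covered: preferential rate 2.5% applies instead.
The additional-duty order on C-818 targets Ilius, not Galos; it does not apply.
Duty = $387,261.90 × 2.5% = $9,681.55.
Total = $0.00 + $43,115.48 + $9,681.55 = $52,797.03.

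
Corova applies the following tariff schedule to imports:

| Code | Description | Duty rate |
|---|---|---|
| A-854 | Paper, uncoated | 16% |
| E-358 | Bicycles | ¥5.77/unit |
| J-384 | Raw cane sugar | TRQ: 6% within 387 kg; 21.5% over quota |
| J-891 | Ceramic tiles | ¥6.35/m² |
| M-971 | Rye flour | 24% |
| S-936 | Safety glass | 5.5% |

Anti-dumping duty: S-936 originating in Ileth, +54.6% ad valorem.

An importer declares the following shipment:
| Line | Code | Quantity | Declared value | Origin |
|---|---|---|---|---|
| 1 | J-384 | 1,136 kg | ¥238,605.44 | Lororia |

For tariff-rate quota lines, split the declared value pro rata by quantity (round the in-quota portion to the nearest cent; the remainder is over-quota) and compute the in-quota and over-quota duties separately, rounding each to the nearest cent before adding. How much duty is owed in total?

¥38,700.92

Line 1 (J-384, Lororia, 1,136 kg, ¥238,605.44):
Code J-384 is under a tariff-rate quota (threshold 387 kg). In-quota: 387 kg at 6%; over-quota: 749 kg at 21.5%.
Pro-rata value split: in-quota = ¥238,605.44 × 387/1,136 = ¥81,285.48; over-quota = ¥238,605.44 − ¥81,285.48 = ¥157,319.96.
In-quota duty = ¥81,285.48 × 6% = ¥4,877.13. Over-quota duty = ¥157,319.96 × 21.5% = ¥33,823.79.
Line duty = ¥4,877.13 + ¥33,823.79 = ¥38,700.92.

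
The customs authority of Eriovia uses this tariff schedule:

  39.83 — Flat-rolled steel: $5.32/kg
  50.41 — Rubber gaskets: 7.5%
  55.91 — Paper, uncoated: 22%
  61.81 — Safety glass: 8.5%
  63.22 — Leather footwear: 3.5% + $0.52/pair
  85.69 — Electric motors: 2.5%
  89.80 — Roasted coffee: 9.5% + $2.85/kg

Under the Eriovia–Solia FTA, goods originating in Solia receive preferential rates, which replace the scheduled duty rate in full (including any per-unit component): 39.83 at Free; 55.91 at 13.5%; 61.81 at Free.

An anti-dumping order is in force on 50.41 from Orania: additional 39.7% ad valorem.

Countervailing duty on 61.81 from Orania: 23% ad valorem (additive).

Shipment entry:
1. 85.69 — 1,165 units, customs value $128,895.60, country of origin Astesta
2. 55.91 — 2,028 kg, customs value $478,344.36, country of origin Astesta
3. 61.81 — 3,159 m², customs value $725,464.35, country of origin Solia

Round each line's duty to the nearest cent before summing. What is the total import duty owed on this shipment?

Line 1 (85.69, Astesta, 1,165 units, $128,895.60):
Base rate for 85.69 is 2.5%.
Duty = $128,895.60 × 2.5% = $3,222.39.
Line 2 (55.91, Astesta, 2,028 kg, $478,344.36):
Base rate for 55.91 is 22%.
55.91 has an FTA preferential rate, but origin Astesta is not Solia; base rate stands.
Duty = $478,344.36 × 22% = $105,235.76.
Line 3 (61.81, Solia, 3,159 m², $725,464.35):
Base rate for 61.81 is 8.5%.
Origin Solia qualifies under the Eriovia–Solia agreement and 61.81 is covered: preferential rate Free applies instead.
The additional-duty order on 61.81 targets Orania, not Solia; it does not apply.
Duty = $725,464.35 × 0% = $0.00.
Total = $3,222.39 + $105,235.76 + $0.00 = $108,458.15.

$108,458.15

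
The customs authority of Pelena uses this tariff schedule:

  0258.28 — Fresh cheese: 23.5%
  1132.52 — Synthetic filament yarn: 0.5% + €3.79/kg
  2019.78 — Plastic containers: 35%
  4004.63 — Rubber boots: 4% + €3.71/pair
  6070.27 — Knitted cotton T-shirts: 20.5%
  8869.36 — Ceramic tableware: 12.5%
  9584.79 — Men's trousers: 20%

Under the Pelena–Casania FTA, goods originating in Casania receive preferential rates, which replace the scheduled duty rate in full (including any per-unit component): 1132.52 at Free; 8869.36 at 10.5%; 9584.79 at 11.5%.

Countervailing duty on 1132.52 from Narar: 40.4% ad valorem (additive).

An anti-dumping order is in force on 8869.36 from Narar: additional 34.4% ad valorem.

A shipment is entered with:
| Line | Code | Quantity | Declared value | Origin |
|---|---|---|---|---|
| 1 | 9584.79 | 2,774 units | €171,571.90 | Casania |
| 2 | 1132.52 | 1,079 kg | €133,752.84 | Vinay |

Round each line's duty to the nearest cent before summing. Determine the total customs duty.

€24,488.94

Line 1 (9584.79, Casania, 2,774 units, €171,571.90):
Base rate for 9584.79 is 20%.
Origin Casania qualifies under the Pelena–Casania agreement and 9584.79 is covered: preferential rate 11.5% applies instead.
Duty = €171,571.90 × 11.5% = €19,730.77.
Line 2 (1132.52, Vinay, 1,079 kg, €133,752.84):
Base rate for 1132.52 is 0.5% + €3.79/kg.
1132.52 has an FTA preferential rate, but origin Vinay is not Casania; base rate stands.
The additional-duty order on 1132.52 targets Narar, not Vinay; it does not apply.
Duty = €133,752.84 × 0.5% + 1,079 × €3.79 = €4,758.17.
Total = €19,730.77 + €4,758.17 = €24,488.94.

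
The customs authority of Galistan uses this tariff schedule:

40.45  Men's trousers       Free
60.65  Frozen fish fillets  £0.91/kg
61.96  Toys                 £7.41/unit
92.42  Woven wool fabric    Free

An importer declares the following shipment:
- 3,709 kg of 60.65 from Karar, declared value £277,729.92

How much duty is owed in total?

Line 1 (60.65, Karar, 3,709 kg, £277,729.92):
Base rate for 60.65 is £0.91/kg.
Duty = 3,709 × £0.91 = £3,375.19.

£3,375.19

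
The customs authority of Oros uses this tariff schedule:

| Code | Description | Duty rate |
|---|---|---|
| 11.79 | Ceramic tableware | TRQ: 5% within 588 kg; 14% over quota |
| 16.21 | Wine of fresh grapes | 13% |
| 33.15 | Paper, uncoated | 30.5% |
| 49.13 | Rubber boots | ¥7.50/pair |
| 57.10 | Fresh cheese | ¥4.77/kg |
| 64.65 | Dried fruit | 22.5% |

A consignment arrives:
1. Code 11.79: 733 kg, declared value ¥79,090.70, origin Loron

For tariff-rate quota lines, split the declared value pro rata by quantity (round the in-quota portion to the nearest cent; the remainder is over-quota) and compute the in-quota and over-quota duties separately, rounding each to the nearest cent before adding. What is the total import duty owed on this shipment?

Line 1 (11.79, Loron, 733 kg, ¥79,090.70):
Code 11.79 is under a tariff-rate quota (threshold 588 kg). In-quota: 588 kg at 5%; over-quota: 145 kg at 14%.
Pro-rata value split: in-quota = ¥79,090.70 × 588/733 = ¥63,445.20; over-quota = ¥79,090.70 − ¥63,445.20 = ¥15,645.50.
In-quota duty = ¥63,445.20 × 5% = ¥3,172.26. Over-quota duty = ¥15,645.50 × 14% = ¥2,190.37.
Line duty = ¥3,172.26 + ¥2,190.37 = ¥5,362.63.

¥5,362.63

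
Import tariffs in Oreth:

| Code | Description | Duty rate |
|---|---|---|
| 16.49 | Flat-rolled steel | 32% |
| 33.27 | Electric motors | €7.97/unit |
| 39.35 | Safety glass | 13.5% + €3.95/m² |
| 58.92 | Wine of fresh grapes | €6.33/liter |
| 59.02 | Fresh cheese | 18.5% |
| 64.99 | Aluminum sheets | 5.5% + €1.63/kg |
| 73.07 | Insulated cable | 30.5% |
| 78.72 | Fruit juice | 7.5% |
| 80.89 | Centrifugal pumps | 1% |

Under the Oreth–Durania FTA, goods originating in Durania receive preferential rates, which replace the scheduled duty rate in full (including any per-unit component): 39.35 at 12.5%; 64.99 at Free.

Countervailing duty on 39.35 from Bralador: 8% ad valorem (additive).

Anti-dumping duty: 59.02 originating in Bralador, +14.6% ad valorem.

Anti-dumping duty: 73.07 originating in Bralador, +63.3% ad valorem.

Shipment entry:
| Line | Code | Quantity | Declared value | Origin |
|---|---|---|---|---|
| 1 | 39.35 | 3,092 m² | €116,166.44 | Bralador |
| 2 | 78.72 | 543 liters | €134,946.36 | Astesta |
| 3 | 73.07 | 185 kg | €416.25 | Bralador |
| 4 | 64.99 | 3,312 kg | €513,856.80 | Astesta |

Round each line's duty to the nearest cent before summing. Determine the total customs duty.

€81,361.28

Line 1 (39.35, Bralador, 3,092 m², €116,166.44):
Base rate for 39.35 is 13.5% + €3.95/m².
39.35 has an FTA preferential rate, but origin Bralador is not Durania; base rate stands.
Additional duty on 39.35 from Bralador: +8%. Applied ad valorem rate: 13.5% + 8% = 21.5%.
Duty = €116,166.44 × 21.5% + 3,092 × €3.95 = €37,189.18.
Line 2 (78.72, Astesta, 543 liters, €134,946.36):
Base rate for 78.72 is 7.5%.
Duty = €134,946.36 × 7.5% = €10,120.98.
Line 3 (73.07, Bralador, 185 kg, €416.25):
Base rate for 73.07 is 30.5%.
Additional duty on 73.07 from Bralador: +63.3%. Applied ad valorem rate: 30.5% + 63.3% = 93.8%.
Duty = €416.25 × 93.8% = €390.44.
Line 4 (64.99, Astesta, 3,312 kg, €513,856.80):
Base rate for 64.99 is 5.5% + €1.63/kg.
64.99 has an FTA preferential rate, but origin Astesta is not Durania; base rate stands.
Duty = €513,856.80 × 5.5% + 3,312 × €1.63 = €33,660.68.
Total = €37,189.18 + €10,120.98 + €390.44 + €33,660.68 = €81,361.28.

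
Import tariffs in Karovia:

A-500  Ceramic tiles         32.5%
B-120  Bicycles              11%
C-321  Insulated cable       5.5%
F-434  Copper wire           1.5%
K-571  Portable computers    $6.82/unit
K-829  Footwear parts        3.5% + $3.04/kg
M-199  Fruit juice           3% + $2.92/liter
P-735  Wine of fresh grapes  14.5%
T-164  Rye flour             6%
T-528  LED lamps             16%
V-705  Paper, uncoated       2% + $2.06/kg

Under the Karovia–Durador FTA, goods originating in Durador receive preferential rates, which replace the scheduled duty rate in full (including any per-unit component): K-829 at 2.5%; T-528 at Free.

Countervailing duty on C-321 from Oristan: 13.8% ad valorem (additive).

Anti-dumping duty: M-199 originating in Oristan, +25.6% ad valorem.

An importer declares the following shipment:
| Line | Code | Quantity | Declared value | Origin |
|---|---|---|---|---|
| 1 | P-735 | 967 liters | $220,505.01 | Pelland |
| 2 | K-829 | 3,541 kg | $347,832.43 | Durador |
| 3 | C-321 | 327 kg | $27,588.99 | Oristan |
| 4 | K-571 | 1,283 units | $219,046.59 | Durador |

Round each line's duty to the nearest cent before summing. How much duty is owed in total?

$54,743.78

Line 1 (P-735, Pelland, 967 liters, $220,505.01):
Base rate for P-735 is 14.5%.
Duty = $220,505.01 × 14.5% = $31,973.23.
Line 2 (K-829, Durador, 3,541 kg, $347,832.43):
Base rate for K-829 is 3.5% + $3.04/kg.
Origin Durador qualifies under the Karovia–Durador agreement and K-829 is covered: preferential rate 2.5% applies instead.
Duty = $347,832.43 × 2.5% = $8,695.81.
Line 3 (C-321, Oristan, 327 kg, $27,588.99):
Base rate for C-321 is 5.5%.
Additional duty on C-321 from Oristan: +13.8%. Applied ad valorem rate: 5.5% + 13.8% = 19.3%.
Duty = $27,588.99 × 19.3% = $5,324.68.
Line 4 (K-571, Durador, 1,283 units, $219,046.59):
Base rate for K-571 is $6.82/unit.
Origin Durador is the FTA partner but K-571 is not on the preference list; base rate stands.
Duty = 1,283 × $6.82 = $8,750.06.
Total = $31,973.23 + $8,695.81 + $5,324.68 + $8,750.06 = $54,743.78.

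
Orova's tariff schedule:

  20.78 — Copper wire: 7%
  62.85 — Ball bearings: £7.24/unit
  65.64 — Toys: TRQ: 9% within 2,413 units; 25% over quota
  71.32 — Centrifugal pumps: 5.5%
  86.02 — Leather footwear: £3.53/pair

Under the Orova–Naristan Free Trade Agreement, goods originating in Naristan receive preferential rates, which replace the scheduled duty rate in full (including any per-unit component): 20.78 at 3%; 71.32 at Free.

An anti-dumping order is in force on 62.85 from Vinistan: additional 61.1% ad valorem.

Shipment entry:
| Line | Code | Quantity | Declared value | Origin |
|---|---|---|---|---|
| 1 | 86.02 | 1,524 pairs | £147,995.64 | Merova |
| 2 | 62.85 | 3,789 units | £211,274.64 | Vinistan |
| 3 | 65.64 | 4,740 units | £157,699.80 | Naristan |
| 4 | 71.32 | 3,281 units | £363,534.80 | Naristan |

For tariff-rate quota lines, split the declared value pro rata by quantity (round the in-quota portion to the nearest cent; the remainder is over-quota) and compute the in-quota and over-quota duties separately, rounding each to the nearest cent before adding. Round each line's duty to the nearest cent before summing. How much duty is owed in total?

£188,480.96

Line 1 (86.02, Merova, 1,524 pairs, £147,995.64):
Base rate for 86.02 is £3.53/pair.
Duty = 1,524 × £3.53 = £5,379.72.
Line 2 (62.85, Vinistan, 3,789 units, £211,274.64):
Base rate for 62.85 is £7.24/unit.
Additional duty on 62.85 from Vinistan: +61.1% ad valorem. Applied ad valorem rate = 61.1%.
Duty = £211,274.64 × 61.1% + 3,789 × £7.24 = £156,521.17.
Line 3 (65.64, Naristan, 4,740 units, £157,699.80):
Code 65.64 is under a tariff-rate quota (threshold 2,413 units). In-quota: 2,413 units at 9%; over-quota: 2,327 units at 25%.
Pro-rata value split: in-quota = £157,699.80 × 2,413/4,740 = £80,280.51; over-quota = £157,699.80 − £80,280.51 = £77,419.29.
In-quota duty = £80,280.51 × 9% = £7,225.25. Over-quota duty = £77,419.29 × 25% = £19,354.82.
Line duty = £7,225.25 + £19,354.82 = £26,580.07.
Line 4 (71.32, Naristan, 3,281 units, £363,534.80):
Base rate for 71.32 is 5.5%.
Origin Naristan qualifies under the Orova–Naristan agreement and 71.32 is covered: preferential rate Free applies instead.
Duty = £363,534.80 × 0% = £0.00.
Total = £5,379.72 + £156,521.17 + £26,580.07 + £0.00 = £188,480.96.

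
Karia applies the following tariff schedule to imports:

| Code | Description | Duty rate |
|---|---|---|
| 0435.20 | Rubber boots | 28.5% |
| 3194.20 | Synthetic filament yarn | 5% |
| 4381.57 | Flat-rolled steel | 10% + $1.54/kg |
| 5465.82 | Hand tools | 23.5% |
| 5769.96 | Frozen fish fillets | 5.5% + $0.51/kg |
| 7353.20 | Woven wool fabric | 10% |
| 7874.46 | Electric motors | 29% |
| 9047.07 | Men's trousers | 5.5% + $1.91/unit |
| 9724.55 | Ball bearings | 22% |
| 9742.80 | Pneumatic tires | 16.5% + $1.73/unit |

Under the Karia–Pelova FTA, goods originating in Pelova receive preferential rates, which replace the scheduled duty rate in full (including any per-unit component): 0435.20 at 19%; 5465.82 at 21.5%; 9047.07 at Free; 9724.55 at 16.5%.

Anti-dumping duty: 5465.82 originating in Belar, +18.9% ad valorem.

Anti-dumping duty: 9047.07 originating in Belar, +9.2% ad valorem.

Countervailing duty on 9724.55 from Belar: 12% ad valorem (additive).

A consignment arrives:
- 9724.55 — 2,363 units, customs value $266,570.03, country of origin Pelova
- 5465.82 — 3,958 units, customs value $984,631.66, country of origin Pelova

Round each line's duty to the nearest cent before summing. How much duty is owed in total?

$255,679.86

Line 1 (9724.55, Pelova, 2,363 units, $266,570.03):
Base rate for 9724.55 is 22%.
Origin Pelova qualifies under the Karia–Pelova agreement and 9724.55 is covered: preferential rate 16.5% applies instead.
The additional-duty order on 9724.55 targets Belar, not Pelova; it does not apply.
Duty = $266,570.03 × 16.5% = $43,984.05.
Line 2 (5465.82, Pelova, 3,958 units, $984,631.66):
Base rate for 5465.82 is 23.5%.
Origin Pelova qualifies under the Karia–Pelova agreement and 5465.82 is covered: preferential rate 21.5% applies instead.
The additional-duty order on 5465.82 targets Belar, not Pelova; it does not apply.
Duty = $984,631.66 × 21.5% = $211,695.81.
Total = $43,984.05 + $211,695.81 = $255,679.86.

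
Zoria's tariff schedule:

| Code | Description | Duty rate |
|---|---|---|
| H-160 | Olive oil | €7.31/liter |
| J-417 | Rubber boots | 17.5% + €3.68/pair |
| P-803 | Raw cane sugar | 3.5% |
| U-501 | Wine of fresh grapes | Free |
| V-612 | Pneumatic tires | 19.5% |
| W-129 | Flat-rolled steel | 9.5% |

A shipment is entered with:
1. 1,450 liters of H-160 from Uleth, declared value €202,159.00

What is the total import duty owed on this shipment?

Line 1 (H-160, Uleth, 1,450 liters, €202,159.00):
Base rate for H-160 is €7.31/liter.
Duty = 1,450 × €7.31 = €10,599.50.

€10,599.50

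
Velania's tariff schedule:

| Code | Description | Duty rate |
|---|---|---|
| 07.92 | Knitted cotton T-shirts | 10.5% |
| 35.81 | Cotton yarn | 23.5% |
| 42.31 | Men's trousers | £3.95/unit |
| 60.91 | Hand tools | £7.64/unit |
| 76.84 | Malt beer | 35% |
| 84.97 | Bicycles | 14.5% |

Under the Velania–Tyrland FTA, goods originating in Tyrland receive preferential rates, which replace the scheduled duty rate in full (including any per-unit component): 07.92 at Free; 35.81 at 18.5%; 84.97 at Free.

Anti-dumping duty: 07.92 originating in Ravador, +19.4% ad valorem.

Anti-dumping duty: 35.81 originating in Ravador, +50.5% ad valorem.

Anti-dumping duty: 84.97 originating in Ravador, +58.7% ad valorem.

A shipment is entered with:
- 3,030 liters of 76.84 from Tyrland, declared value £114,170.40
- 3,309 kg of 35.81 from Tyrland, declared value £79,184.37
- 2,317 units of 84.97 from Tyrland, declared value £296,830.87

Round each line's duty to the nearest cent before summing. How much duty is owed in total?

£54,608.75

Line 1 (76.84, Tyrland, 3,030 liters, £114,170.40):
Base rate for 76.84 is 35%.
Origin Tyrland is the FTA partner but 76.84 is not on the preference list; base rate stands.
Duty = £114,170.40 × 35% = £39,959.64.
Line 2 (35.81, Tyrland, 3,309 kg, £79,184.37):
Base rate for 35.81 is 23.5%.
Origin Tyrland qualifies under the Velania–Tyrland agreement and 35.81 is covered: preferential rate 18.5% applies instead.
The additional-duty order on 35.81 targets Ravador, not Tyrland; it does not apply.
Duty = £79,184.37 × 18.5% = £14,649.11.
Line 3 (84.97, Tyrland, 2,317 units, £296,830.87):
Base rate for 84.97 is 14.5%.
Origin Tyrland qualifies under the Velania–Tyrland agreement and 84.97 is covered: preferential rate Free applies instead.
The additional-duty order on 84.97 targets Ravador, not Tyrland; it does not apply.
Duty = £296,830.87 × 0% = £0.00.
Total = £39,959.64 + £14,649.11 + £0.00 = £54,608.75.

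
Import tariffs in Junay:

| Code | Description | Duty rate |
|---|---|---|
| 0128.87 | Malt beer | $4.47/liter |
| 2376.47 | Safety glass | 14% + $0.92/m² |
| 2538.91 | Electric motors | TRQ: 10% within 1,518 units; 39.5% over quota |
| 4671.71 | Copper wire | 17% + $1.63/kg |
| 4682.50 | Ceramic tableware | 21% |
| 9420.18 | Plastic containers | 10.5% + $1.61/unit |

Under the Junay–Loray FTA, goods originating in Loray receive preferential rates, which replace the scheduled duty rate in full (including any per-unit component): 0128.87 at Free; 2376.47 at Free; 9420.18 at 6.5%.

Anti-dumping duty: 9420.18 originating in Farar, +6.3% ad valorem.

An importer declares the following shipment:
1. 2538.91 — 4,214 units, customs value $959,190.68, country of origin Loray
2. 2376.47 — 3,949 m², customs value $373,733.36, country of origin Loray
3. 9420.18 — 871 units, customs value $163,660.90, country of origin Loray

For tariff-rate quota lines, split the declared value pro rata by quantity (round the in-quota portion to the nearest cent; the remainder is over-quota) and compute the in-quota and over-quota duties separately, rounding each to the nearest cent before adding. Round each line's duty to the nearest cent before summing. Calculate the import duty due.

$287,587.77

Line 1 (2538.91, Loray, 4,214 units, $959,190.68):
Code 2538.91 is under a tariff-rate quota (threshold 1,518 units). In-quota: 1,518 units at 10%; over-quota: 2,696 units at 39.5%.
Pro-rata value split: in-quota = $959,190.68 × 1,518/4,214 = $345,527.16; over-quota = $959,190.68 − $345,527.16 = $613,663.52.
In-quota duty = $345,527.16 × 10% = $34,552.72. Over-quota duty = $613,663.52 × 39.5% = $242,397.09.
Line duty = $34,552.72 + $242,397.09 = $276,949.81.
Line 2 (2376.47, Loray, 3,949 m², $373,733.36):
Base rate for 2376.47 is 14% + $0.92/m².
Origin Loray qualifies under the Junay–Loray agreement and 2376.47 is covered: preferential rate Free applies instead.
Duty = $373,733.36 × 0% = $0.00.
Line 3 (9420.18, Loray, 871 units, $163,660.90):
Base rate for 9420.18 is 10.5% + $1.61/unit.
Origin Loray qualifies under the Junay–Loray agreement and 9420.18 is covered: preferential rate 6.5% applies instead.
The additional-duty order on 9420.18 targets Farar, not Loray; it does not apply.
Duty = $163,660.90 × 6.5% = $10,637.96.
Total = $276,949.81 + $0.00 + $10,637.96 = $287,587.77.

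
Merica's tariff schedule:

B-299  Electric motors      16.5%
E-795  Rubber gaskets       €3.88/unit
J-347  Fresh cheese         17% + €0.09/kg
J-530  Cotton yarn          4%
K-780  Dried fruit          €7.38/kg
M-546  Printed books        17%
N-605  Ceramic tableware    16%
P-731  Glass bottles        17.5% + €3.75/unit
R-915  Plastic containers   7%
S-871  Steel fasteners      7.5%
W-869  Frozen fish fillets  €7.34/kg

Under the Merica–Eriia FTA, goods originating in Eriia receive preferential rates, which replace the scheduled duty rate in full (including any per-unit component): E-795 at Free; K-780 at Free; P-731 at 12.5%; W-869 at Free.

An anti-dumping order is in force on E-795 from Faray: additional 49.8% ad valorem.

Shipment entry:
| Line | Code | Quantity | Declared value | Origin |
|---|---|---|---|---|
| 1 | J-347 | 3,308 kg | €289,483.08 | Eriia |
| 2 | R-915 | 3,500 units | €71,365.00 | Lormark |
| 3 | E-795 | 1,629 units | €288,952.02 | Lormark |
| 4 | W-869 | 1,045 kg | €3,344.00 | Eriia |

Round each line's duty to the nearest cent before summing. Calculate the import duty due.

€60,825.91

Line 1 (J-347, Eriia, 3,308 kg, €289,483.08):
Base rate for J-347 is 17% + €0.09/kg.
Origin Eriia is the FTA partner but J-347 is not on the preference list; base rate stands.
Duty = €289,483.08 × 17% + 3,308 × €0.09 = €49,509.84.
Line 2 (R-915, Lormark, 3,500 units, €71,365.00):
Base rate for R-915 is 7%.
Duty = €71,365.00 × 7% = €4,995.55.
Line 3 (E-795, Lormark, 1,629 units, €288,952.02):
Base rate for E-795 is €3.88/unit.
E-795 has an FTA preferential rate, but origin Lormark is not Eriia; base rate stands.
The additional-duty order on E-795 targets Faray, not Lormark; it does not apply.
Duty = 1,629 × €3.88 = €6,320.52.
Line 4 (W-869, Eriia, 1,045 kg, €3,344.00):
Base rate for W-869 is €7.34/kg.
Origin Eriia qualifies under the Merica–Eriia agreement and W-869 is covered: preferential rate Free applies instead.
Duty = €3,344.00 × 0% = €0.00.
Total = €49,509.84 + €4,995.55 + €6,320.52 + €0.00 = €60,825.91.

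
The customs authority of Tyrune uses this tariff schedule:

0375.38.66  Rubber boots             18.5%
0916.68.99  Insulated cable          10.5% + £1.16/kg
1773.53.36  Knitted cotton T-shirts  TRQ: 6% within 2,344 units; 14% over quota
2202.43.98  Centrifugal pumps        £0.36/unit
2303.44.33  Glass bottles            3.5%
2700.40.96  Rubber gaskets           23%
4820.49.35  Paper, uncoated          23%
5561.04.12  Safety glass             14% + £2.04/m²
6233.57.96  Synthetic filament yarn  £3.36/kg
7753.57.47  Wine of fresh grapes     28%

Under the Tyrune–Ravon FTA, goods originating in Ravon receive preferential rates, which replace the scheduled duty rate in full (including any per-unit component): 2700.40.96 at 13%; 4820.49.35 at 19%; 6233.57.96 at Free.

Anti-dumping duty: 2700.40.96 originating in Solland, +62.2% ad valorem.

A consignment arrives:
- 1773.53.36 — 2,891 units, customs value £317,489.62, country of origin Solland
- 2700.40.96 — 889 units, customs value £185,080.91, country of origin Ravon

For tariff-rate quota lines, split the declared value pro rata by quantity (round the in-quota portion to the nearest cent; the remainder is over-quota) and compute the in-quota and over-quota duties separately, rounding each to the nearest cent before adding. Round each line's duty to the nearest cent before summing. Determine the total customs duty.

£47,915.62

Line 1 (1773.53.36, Solland, 2,891 units, £317,489.62):
Code 1773.53.36 is under a tariff-rate quota (threshold 2,344 units). In-quota: 2,344 units at 6%; over-quota: 547 units at 14%.
Pro-rata value split: in-quota = £317,489.62 × 2,344/2,891 = £257,418.08; over-quota = £317,489.62 − £257,418.08 = £60,071.54.
In-quota duty = £257,418.08 × 6% = £15,445.08. Over-quota duty = £60,071.54 × 14% = £8,410.02.
Line duty = £15,445.08 + £8,410.02 = £23,855.10.
Line 2 (2700.40.96, Ravon, 889 units, £185,080.91):
Base rate for 2700.40.96 is 23%.
Origin Ravon qualifies under the Tyrune–Ravon agreement and 2700.40.96 is covered: preferential rate 13% applies instead.
The additional-duty order on 2700.40.96 targets Solland, not Ravon; it does not apply.
Duty = £185,080.91 × 13% = £24,060.52.
Total = £23,855.10 + £24,060.52 = £47,915.62.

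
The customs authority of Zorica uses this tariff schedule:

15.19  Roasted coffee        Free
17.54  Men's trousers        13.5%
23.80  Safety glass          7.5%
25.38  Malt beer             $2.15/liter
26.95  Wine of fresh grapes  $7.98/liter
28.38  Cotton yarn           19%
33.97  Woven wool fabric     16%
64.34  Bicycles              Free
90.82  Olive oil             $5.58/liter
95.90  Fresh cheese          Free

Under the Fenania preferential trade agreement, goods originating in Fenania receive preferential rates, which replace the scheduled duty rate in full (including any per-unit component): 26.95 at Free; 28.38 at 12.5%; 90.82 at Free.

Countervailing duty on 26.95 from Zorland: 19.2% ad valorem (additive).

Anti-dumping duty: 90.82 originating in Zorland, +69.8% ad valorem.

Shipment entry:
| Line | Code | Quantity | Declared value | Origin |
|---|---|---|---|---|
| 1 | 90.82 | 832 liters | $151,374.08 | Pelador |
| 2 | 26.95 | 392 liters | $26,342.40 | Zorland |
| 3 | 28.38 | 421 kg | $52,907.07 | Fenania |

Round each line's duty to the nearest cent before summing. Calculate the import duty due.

$19,441.84

Line 1 (90.82, Pelador, 832 liters, $151,374.08):
Base rate for 90.82 is $5.58/liter.
90.82 has an FTA preferential rate, but origin Pelador is not Fenania; base rate stands.
The additional-duty order on 90.82 targets Zorland, not Pelador; it does not apply.
Duty = 832 × $5.58 = $4,642.56.
Line 2 (26.95, Zorland, 392 liters, $26,342.40):
Base rate for 26.95 is $7.98/liter.
26.95 has an FTA preferential rate, but origin Zorland is not Fenania; base rate stands.
Additional duty on 26.95 from Zorland: +19.2% ad valorem. Applied ad valorem rate = 19.2%.
Duty = $26,342.40 × 19.2% + 392 × $7.98 = $8,185.90.
Line 3 (28.38, Fenania, 421 kg, $52,907.07):
Base rate for 28.38 is 19%.
Origin Fenania qualifies under the Zorica–Fenania agreement and 28.38 is covered: preferential rate 12.5% applies instead.
Duty = $52,907.07 × 12.5% = $6,613.38.
Total = $4,642.56 + $8,185.90 + $6,613.38 = $19,441.84.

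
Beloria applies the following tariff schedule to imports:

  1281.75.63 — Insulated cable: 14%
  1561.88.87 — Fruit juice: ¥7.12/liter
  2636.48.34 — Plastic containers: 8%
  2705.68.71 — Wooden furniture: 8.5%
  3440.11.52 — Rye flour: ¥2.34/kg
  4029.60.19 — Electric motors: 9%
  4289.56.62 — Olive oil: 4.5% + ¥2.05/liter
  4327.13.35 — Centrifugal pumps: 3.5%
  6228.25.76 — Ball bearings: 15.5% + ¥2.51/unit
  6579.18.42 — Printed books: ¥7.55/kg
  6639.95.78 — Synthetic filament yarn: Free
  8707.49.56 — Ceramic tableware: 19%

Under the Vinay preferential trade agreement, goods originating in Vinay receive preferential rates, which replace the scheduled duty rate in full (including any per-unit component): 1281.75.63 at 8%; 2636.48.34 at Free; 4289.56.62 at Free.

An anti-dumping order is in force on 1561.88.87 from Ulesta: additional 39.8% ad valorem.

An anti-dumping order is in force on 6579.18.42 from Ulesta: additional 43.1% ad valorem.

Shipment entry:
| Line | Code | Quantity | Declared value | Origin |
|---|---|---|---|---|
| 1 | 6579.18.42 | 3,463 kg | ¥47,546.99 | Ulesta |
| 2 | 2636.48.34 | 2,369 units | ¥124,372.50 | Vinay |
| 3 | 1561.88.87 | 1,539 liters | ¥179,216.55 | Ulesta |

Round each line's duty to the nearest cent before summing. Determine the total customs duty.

Line 1 (6579.18.42, Ulesta, 3,463 kg, ¥47,546.99):
Base rate for 6579.18.42 is ¥7.55/kg.
Additional duty on 6579.18.42 from Ulesta: +43.1% ad valorem. Applied ad valorem rate = 43.1%.
Duty = ¥47,546.99 × 43.1% + 3,463 × ¥7.55 = ¥46,638.40.
Line 2 (2636.48.34, Vinay, 2,369 units, ¥124,372.50):
Base rate for 2636.48.34 is 8%.
Origin Vinay qualifies under the Beloria–Vinay agreement and 2636.48.34 is covered: preferential rate Free applies instead.
Duty = ¥124,372.50 × 0% = ¥0.00.
Line 3 (1561.88.87, Ulesta, 1,539 liters, ¥179,216.55):
Base rate for 1561.88.87 is ¥7.12/liter.
Additional duty on 1561.88.87 from Ulesta: +39.8% ad valorem. Applied ad valorem rate = 39.8%.
Duty = ¥179,216.55 × 39.8% + 1,539 × ¥7.12 = ¥82,285.87.
Total = ¥46,638.40 + ¥0.00 + ¥82,285.87 = ¥128,924.27.

¥128,924.27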